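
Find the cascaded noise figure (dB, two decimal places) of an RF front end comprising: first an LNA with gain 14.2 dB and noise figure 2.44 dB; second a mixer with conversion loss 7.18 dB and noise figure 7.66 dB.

Convert to linear (a loss of L dB is a gain of −L dB): F_i = 10^(NF_i/10), G_i = 10^(G_i,dB/10)
  Stage 1: F_1 = 10^(2.44/10) = 1.754, G_1 = 10^(14.2/10) = 26.30
  Stage 2: F_2 = 10^(7.66/10) = 5.834, G_2 = 10^(−7.18/10) = 0.1914
Friis cascade:
  F = 1.754 + (5.834 − 1)/26.30 = 1.938
NF = 10 log₁₀(1.938) = 2.87 dB

2.87 dB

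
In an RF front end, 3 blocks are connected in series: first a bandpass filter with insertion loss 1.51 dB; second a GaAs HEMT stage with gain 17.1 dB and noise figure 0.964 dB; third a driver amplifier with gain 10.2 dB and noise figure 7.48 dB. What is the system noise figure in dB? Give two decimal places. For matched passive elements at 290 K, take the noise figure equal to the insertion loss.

Convert to linear (a loss of L dB is a gain of −L dB): F_i = 10^(NF_i/10), G_i = 10^(G_i,dB/10)
  Stage 1: F_1 = 10^(1.51/10) = 1.416, G_1 = 10^(−1.51/10) = 0.7063
  Stage 2: F_2 = 10^(0.964/10) = 1.249, G_2 = 10^(17.1/10) = 51.29
  Stage 3: F_3 = 10^(7.48/10) = 5.598, G_3 = 10^(10.2/10) = 10.47
Friis cascade:
  F = 1.416 + (1.249 − 1)/0.7063 + (5.598 − 1)/36.22 = 1.895
NF = 10 log₁₀(1.895) = 2.78 dB

2.78 dB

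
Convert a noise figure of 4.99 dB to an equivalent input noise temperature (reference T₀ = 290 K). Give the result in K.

F = 10^(4.99/10) = 3.155
T_e = (F − 1)·T₀ = (3.155 − 1) × 290 = 625 K

625 K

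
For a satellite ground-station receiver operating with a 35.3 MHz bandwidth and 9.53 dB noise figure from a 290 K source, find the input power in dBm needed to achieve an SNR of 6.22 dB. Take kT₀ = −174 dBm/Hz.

Sensitivity = −174 + 10 log₁₀(B) + NF + SNR_min
= −174 + 75.48 + 9.53 + 6.22
= −82.77 dBm → −82.8 dBm

−82.8 dBm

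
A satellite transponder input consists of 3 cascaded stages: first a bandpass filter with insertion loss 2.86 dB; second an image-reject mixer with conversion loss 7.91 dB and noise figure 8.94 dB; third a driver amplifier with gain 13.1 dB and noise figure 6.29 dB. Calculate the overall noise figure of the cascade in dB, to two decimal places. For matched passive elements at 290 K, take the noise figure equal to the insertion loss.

17.32 dB

Convert to linear (a loss of L dB is a gain of −L dB): F_i = 10^(NF_i/10), G_i = 10^(G_i,dB/10)
  Stage 1: F_1 = 10^(2.86/10) = 1.932, G_1 = 10^(−2.86/10) = 0.5176
  Stage 2: F_2 = 10^(8.94/10) = 7.834, G_2 = 10^(−7.91/10) = 0.1618
  Stage 3: F_3 = 10^(6.29/10) = 4.256, G_3 = 10^(13.1/10) = 20.42
Friis cascade:
  F = 1.932 + (7.834 − 1)/0.5176 + (4.256 − 1)/0.08375 = 54.01
NF = 10 log₁₀(54.01) = 17.32 dB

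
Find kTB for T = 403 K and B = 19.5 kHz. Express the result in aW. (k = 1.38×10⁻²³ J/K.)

P_n = kTB = 1.38×10⁻²³ × 403 × 1.95×10⁴ = 1.08×10⁻¹⁶ W = 108 aW

108 aW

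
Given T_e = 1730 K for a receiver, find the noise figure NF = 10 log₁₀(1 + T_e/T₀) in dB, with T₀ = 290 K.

8.43 dB

F = 1 + T_e/T₀ = 1 + 1730/290 = 6.96552
NF = 10 log₁₀(6.96552) = 8.43 dB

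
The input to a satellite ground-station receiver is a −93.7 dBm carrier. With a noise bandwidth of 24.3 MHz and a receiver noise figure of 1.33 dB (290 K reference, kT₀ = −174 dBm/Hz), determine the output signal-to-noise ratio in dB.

Noise floor: N = −174 + 10 log₁₀(B) + NF
10 log₁₀(2.43×10⁷) = 73.86 dB
N = −174 + 73.86 + 1.33 = −98.81 dBm
SNR = P_sig − N = −93.7 − (−98.81) = 5.11 dB → 5.1 dB

5.1 dB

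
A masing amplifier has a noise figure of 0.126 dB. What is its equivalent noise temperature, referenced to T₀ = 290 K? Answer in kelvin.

F = 10^(0.126/10) = 1.02944
T_e = (F − 1)·T₀ = (1.02944 − 1) × 290 = 8.54 K

8.54 K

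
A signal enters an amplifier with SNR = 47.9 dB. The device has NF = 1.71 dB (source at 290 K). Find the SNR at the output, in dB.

46.19 dB

By definition F = SNR_in/SNR_out, so in dB: SNR_out = SNR_in − NF
SNR_out = 47.9 − 1.71 = 46.19 dB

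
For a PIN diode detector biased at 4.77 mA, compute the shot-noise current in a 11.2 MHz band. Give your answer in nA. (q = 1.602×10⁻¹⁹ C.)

131 nA

I_n = √(2qI·B)
2qI·B = 2 × 1.602×10⁻¹⁹ × 4.77×10⁻³ × 1.12×10⁷ = 1.71×10⁻¹⁴ A²
I_n = √(1.71×10⁻¹⁴) = 1.31×10⁻⁷ A = 131 nA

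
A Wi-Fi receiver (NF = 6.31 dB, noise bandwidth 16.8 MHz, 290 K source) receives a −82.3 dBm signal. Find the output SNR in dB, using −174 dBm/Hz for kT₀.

13.1 dB

Noise floor: N = −174 + 10 log₁₀(B) + NF
10 log₁₀(1.68×10⁷) = 72.25 dB
N = −174 + 72.25 + 6.31 = −95.44 dBm
SNR = P_sig − N = −82.3 − (−95.44) = 13.14 dB → 13.1 dB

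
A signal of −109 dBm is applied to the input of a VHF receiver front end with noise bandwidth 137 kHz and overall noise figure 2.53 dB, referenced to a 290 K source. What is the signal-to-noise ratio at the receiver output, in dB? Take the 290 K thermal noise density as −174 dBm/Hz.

11.1 dB

Noise floor: N = −174 + 10 log₁₀(B) + NF
10 log₁₀(1.37×10⁵) = 51.37 dB
N = −174 + 51.37 + 2.53 = −120.10 dBm
SNR = P_sig − N = −109 − (−120.10) = 11.10 dB → 11.1 dB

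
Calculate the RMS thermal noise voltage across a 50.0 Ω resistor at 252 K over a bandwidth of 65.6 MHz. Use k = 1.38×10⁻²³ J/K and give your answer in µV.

6.75 µV

V_n = √(4kTRB)
4kTRB = 4 × 1.38×10⁻²³ × 252 × 5.00×10¹ × 6.56×10⁷ = 4.56×10⁻¹¹ V²
V_n = √(4.56×10⁻¹¹) = 6.75×10⁻⁶ V = 6.75 µV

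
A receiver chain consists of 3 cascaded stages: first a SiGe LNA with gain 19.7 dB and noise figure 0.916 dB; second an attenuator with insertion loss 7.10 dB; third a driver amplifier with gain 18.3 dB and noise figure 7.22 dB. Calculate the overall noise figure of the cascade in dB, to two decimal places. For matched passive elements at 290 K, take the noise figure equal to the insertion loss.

1.80 dB

Convert to linear (a loss of L dB is a gain of −L dB): F_i = 10^(NF_i/10), G_i = 10^(G_i,dB/10)
  Stage 1: F_1 = 10^(0.916/10) = 1.235, G_1 = 10^(19.7/10) = 93.33
  Stage 2: F_2 = 10^(7.10/10) = 5.129, G_2 = 10^(−7.10/10) = 0.1950
  Stage 3: F_3 = 10^(7.22/10) = 5.272, G_3 = 10^(18.3/10) = 67.61
Friis cascade:
  F = 1.235 + (5.129 − 1)/93.33 + (5.272 − 1)/18.20 = 1.514
NF = 10 log₁₀(1.514) = 1.80 dB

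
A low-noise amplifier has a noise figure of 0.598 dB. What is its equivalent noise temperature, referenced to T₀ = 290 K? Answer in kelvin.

42.8 K

F = 10^(0.598/10) = 1.14762
T_e = (F − 1)·T₀ = (1.14762 − 1) × 290 = 42.8 K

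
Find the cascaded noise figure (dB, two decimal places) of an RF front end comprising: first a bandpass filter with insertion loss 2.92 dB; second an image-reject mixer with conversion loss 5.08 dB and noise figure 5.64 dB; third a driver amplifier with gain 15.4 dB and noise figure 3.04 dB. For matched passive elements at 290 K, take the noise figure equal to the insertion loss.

Convert to linear (a loss of L dB is a gain of −L dB): F_i = 10^(NF_i/10), G_i = 10^(G_i,dB/10)
  Stage 1: F_1 = 10^(2.92/10) = 1.959, G_1 = 10^(−2.92/10) = 0.5105
  Stage 2: F_2 = 10^(5.64/10) = 3.664, G_2 = 10^(−5.08/10) = 0.3105
  Stage 3: F_3 = 10^(3.04/10) = 2.014, G_3 = 10^(15.4/10) = 34.67
Friis cascade:
  F = 1.959 + (3.664 − 1)/0.5105 + (2.014 − 1)/0.1585 = 13.57
NF = 10 log₁₀(13.57) = 11.33 dB

11.33 dB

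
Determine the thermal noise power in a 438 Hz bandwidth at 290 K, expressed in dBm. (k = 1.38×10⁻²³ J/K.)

−147.6 dBm

P_n = kTB = 1.38×10⁻²³ × 290 × 4.38×10² = 1.75×10⁻¹⁸ W
In dBm: 10 log₁₀(1.75×10⁻¹⁸ / 10⁻³) = −147.6 dBm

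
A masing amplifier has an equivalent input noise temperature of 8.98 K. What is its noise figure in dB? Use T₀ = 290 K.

0.132 dB

F = 1 + T_e/T₀ = 1 + 8.98/290 = 1.03097
NF = 10 log₁₀(1.03097) = 0.132 dB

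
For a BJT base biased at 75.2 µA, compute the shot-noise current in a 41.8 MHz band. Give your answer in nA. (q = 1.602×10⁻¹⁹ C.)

31.7 nA

I_n = √(2qI·B)
2qI·B = 2 × 1.602×10⁻¹⁹ × 7.52×10⁻⁵ × 4.18×10⁷ = 1.01×10⁻¹⁵ A²
I_n = √(1.01×10⁻¹⁵) = 3.17×10⁻⁸ A = 31.7 nA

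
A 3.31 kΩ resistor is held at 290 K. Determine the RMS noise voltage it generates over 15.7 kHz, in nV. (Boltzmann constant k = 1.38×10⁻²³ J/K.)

912 nV

V_n = √(4kTRB)
4kTRB = 4 × 1.38×10⁻²³ × 290 × 3.31×10³ × 1.57×10⁴ = 8.32×10⁻¹³ V²
V_n = √(8.32×10⁻¹³) = 9.12×10⁻⁷ V = 912 nV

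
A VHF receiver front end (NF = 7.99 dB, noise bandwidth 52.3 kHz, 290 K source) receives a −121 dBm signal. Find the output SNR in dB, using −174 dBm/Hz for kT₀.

Noise floor: N = −174 + 10 log₁₀(B) + NF
10 log₁₀(5.23×10⁴) = 47.19 dB
N = −174 + 47.19 + 7.99 = −118.82 dBm
SNR = P_sig − N = −121 − (−118.82) = −2.18 dB → −2.2 dB

−2.2 dB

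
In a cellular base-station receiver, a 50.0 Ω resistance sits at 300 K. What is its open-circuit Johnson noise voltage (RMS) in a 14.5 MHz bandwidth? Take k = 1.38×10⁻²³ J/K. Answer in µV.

V_n = √(4kTRB)
4kTRB = 4 × 1.38×10⁻²³ × 300 × 5.00×10¹ × 1.45×10⁷ = 1.20×10⁻¹¹ V²
V_n = √(1.20×10⁻¹¹) = 3.46×10⁻⁶ V = 3.46 µV

3.46 µV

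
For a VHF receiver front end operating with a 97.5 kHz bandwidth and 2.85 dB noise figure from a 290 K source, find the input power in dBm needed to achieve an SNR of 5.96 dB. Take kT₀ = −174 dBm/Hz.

Sensitivity = −174 + 10 log₁₀(B) + NF + SNR_min
= −174 + 49.89 + 2.85 + 5.96
= −115.30 dBm → −115.3 dBm

−115.3 dBm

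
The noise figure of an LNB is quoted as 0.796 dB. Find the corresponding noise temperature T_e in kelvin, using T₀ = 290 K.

F = 10^(0.796/10) = 1.20116
T_e = (F − 1)·T₀ = (1.20116 − 1) × 290 = 58.3 K

58.3 K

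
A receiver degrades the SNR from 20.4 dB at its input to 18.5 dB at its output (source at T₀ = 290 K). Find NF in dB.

NF (dB) = SNR_in(dB) − SNR_out(dB) when the source is at T₀
NF = 20.4 − 18.5 = 1.9 dB

1.9 dB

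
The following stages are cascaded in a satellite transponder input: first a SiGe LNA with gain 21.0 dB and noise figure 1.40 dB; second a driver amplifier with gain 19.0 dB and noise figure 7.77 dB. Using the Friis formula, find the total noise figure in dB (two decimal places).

1.52 dB

Convert to linear (a loss of L dB is a gain of −L dB): F_i = 10^(NF_i/10), G_i = 10^(G_i,dB/10)
  Stage 1: F_1 = 10^(1.40/10) = 1.380, G_1 = 10^(21.0/10) = 125.9
  Stage 2: F_2 = 10^(7.77/10) = 5.984, G_2 = 10^(19.0/10) = 79.43
Friis cascade:
  F = 1.380 + (5.984 − 1)/125.9 = 1.420
NF = 10 log₁₀(1.420) = 1.52 dB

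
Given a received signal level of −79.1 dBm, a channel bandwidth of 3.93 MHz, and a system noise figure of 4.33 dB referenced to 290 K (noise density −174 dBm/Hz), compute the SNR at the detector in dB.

24.6 dB

Noise floor: N = −174 + 10 log₁₀(B) + NF
10 log₁₀(3.93×10⁶) = 65.94 dB
N = −174 + 65.94 + 4.33 = −103.73 dBm
SNR = P_sig − N = −79.1 − (−103.73) = 24.63 dB → 24.6 dB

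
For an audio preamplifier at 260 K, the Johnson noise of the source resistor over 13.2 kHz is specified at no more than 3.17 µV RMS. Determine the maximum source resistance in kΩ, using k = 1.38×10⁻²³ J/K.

Johnson–Nyquist: V_n = √(4kTRB) ⇒ R = V_n² / (4kTB)
4kTB = 4 × 1.38×10⁻²³ × 260 × 1.32×10⁴ = 1.89×10⁻¹⁶
R = (3.17×10⁻⁶)² / 1.89×10⁻¹⁶ = 5.30×10⁴ Ω = 53.0 kΩ

53.0 kΩ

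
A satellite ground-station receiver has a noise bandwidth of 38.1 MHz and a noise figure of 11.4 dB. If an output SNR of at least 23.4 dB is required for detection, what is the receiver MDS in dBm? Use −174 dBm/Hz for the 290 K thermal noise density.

−63.4 dBm

Sensitivity = −174 + 10 log₁₀(B) + NF + SNR_min
= −174 + 75.81 + 11.4 + 23.4
= −63.39 dBm → −63.4 dBm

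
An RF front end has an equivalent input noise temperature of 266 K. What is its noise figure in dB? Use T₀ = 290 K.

2.83 dB

F = 1 + T_e/T₀ = 1 + 266/290 = 1.91724
NF = 10 log₁₀(1.91724) = 2.83 dB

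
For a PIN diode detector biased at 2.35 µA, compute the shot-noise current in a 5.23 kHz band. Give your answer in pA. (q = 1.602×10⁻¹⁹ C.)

I_n = √(2qI·B)
2qI·B = 2 × 1.602×10⁻¹⁹ × 2.35×10⁻⁶ × 5.23×10³ = 3.94×10⁻²¹ A²
I_n = √(3.94×10⁻²¹) = 6.28×10⁻¹¹ A = 62.8 pA

62.8 pA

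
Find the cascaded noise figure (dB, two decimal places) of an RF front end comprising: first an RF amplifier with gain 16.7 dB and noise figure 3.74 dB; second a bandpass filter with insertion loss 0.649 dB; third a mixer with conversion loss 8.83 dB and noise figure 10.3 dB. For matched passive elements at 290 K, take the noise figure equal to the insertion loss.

4.17 dB

Convert to linear (a loss of L dB is a gain of −L dB): F_i = 10^(NF_i/10), G_i = 10^(G_i,dB/10)
  Stage 1: F_1 = 10^(3.74/10) = 2.366, G_1 = 10^(16.7/10) = 46.77
  Stage 2: F_2 = 10^(0.649/10) = 1.161, G_2 = 10^(−0.649/10) = 0.8612
  Stage 3: F_3 = 10^(10.3/10) = 10.72, G_3 = 10^(−8.83/10) = 0.1309
Friis cascade:
  F = 2.366 + (1.161 − 1)/46.77 + (10.72 − 1)/40.28 = 2.611
NF = 10 log₁₀(2.611) = 4.17 dB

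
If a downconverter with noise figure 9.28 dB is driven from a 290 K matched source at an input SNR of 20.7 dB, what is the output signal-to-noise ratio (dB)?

11.42 dB

By definition F = SNR_in/SNR_out, so in dB: SNR_out = SNR_in − NF
SNR_out = 20.7 − 9.28 = 11.42 dB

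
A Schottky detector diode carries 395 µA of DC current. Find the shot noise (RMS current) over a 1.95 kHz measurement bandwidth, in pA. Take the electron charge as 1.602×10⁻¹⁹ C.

497 pA

I_n = √(2qI·B)
2qI·B = 2 × 1.602×10⁻¹⁹ × 3.95×10⁻⁴ × 1.95×10³ = 2.47×10⁻¹⁹ A²
I_n = √(2.47×10⁻¹⁹) = 4.97×10⁻¹⁰ A = 497 pA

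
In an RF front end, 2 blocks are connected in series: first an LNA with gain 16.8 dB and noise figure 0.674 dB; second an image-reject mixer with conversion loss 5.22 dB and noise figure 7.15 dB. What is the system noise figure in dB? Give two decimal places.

Convert to linear (a loss of L dB is a gain of −L dB): F_i = 10^(NF_i/10), G_i = 10^(G_i,dB/10)
  Stage 1: F_1 = 10^(0.674/10) = 1.168, G_1 = 10^(16.8/10) = 47.86
  Stage 2: F_2 = 10^(7.15/10) = 5.188, G_2 = 10^(−5.22/10) = 0.3006
Friis cascade:
  F = 1.168 + (5.188 − 1)/47.86 = 1.255
NF = 10 log₁₀(1.255) = 0.99 dB

0.99 dB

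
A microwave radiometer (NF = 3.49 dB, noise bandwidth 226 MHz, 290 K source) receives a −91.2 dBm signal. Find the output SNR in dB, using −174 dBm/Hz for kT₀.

−4.2 dB

Noise floor: N = −174 + 10 log₁₀(B) + NF
10 log₁₀(2.26×10⁸) = 83.54 dB
N = −174 + 83.54 + 3.49 = −86.97 dBm
SNR = P_sig − N = −91.2 − (−86.97) = −4.23 dB → −4.2 dB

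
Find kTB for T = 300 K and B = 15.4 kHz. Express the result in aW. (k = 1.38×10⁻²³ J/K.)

P_n = kTB = 1.38×10⁻²³ × 300 × 1.54×10⁴ = 6.38×10⁻¹⁷ W = 63.8 aW

63.8 aW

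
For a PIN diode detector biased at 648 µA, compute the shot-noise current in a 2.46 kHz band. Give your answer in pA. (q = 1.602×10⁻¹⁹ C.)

I_n = √(2qI·B)
2qI·B = 2 × 1.602×10⁻¹⁹ × 6.48×10⁻⁴ × 2.46×10³ = 5.11×10⁻¹⁹ A²
I_n = √(5.11×10⁻¹⁹) = 7.15×10⁻¹⁰ A = 715 pA

715 pA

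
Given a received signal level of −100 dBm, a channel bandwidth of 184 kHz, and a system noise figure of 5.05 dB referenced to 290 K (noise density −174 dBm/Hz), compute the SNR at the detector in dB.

Noise floor: N = −174 + 10 log₁₀(B) + NF
10 log₁₀(1.84×10⁵) = 52.65 dB
N = −174 + 52.65 + 5.05 = −116.30 dBm
SNR = P_sig − N = −100 − (−116.30) = 16.30 dB → 16.3 dB

16.3 dB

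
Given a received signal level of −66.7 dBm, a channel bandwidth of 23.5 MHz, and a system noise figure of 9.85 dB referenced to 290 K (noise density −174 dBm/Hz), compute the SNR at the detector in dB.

23.7 dB

Noise floor: N = −174 + 10 log₁₀(B) + NF
10 log₁₀(2.35×10⁷) = 73.71 dB
N = −174 + 73.71 + 9.85 = −90.44 dBm
SNR = P_sig − N = −66.7 − (−90.44) = 23.74 dB → 23.7 dB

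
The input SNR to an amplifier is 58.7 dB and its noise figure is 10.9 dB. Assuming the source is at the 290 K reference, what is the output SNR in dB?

By definition F = SNR_in/SNR_out, so in dB: SNR_out = SNR_in − NF
SNR_out = 58.7 − 10.9 = 47.8 dB

47.8 dB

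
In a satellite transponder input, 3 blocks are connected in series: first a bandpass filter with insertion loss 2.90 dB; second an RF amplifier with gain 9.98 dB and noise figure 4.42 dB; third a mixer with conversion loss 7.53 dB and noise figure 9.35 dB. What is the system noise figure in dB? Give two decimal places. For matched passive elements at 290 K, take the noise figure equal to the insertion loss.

Convert to linear (a loss of L dB is a gain of −L dB): F_i = 10^(NF_i/10), G_i = 10^(G_i,dB/10)
  Stage 1: F_1 = 10^(2.90/10) = 1.950, G_1 = 10^(−2.90/10) = 0.5129
  Stage 2: F_2 = 10^(4.42/10) = 2.767, G_2 = 10^(9.98/10) = 9.954
  Stage 3: F_3 = 10^(9.35/10) = 8.610, G_3 = 10^(−7.53/10) = 0.1766
Friis cascade:
  F = 1.950 + (2.767 − 1)/0.5129 + (8.610 − 1)/5.105 = 6.886
NF = 10 log₁₀(6.886) = 8.38 dB

8.38 dB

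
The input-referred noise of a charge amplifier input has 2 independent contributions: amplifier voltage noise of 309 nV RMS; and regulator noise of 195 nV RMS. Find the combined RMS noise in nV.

365 nV

Uncorrelated sources add in power (mean-square): V_tot = √(ΣV_i²)
V_tot = √[(3.09×10⁻⁷)² + (1.95×10⁻⁷)²] = 3.65×10⁻⁷ V = 365 nV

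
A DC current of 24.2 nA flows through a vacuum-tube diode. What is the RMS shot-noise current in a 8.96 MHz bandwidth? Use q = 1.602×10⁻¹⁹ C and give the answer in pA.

264 pA

I_n = √(2qI·B)
2qI·B = 2 × 1.602×10⁻¹⁹ × 2.42×10⁻⁸ × 8.96×10⁶ = 6.95×10⁻²⁰ A²
I_n = √(6.95×10⁻²⁰) = 2.64×10⁻¹⁰ A = 264 pA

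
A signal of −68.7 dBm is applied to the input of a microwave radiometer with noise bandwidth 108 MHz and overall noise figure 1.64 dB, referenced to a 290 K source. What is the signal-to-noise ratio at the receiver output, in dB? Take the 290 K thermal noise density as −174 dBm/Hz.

Noise floor: N = −174 + 10 log₁₀(B) + NF
10 log₁₀(1.08×10⁸) = 80.33 dB
N = −174 + 80.33 + 1.64 = −92.03 dBm
SNR = P_sig − N = −68.7 − (−92.03) = 23.33 dB → 23.3 dB

23.3 dB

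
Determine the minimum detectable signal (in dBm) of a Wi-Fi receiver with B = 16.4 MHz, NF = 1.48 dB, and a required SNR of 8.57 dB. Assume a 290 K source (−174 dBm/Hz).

−91.8 dBm

Sensitivity = −174 + 10 log₁₀(B) + NF + SNR_min
= −174 + 72.15 + 1.48 + 8.57
= −91.80 dBm → −91.8 dBm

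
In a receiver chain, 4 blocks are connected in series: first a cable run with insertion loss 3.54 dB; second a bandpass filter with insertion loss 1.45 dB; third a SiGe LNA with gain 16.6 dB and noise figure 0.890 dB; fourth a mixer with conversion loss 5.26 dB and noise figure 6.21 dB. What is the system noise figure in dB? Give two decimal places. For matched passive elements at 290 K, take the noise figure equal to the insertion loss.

6.12 dB

Convert to linear (a loss of L dB is a gain of −L dB): F_i = 10^(NF_i/10), G_i = 10^(G_i,dB/10)
  Stage 1: F_1 = 10^(3.54/10) = 2.259, G_1 = 10^(−3.54/10) = 0.4426
  Stage 2: F_2 = 10^(1.45/10) = 1.396, G_2 = 10^(−1.45/10) = 0.7161
  Stage 3: F_3 = 10^(0.890/10) = 1.227, G_3 = 10^(16.6/10) = 45.71
  Stage 4: F_4 = 10^(6.21/10) = 4.178, G_4 = 10^(−5.26/10) = 0.2979
Friis cascade:
  F = 2.259 + (1.396 − 1)/0.4426 + (1.227 − 1)/0.3170 + (4.178 − 1)/14.49 = 4.092
NF = 10 log₁₀(4.092) = 6.12 dB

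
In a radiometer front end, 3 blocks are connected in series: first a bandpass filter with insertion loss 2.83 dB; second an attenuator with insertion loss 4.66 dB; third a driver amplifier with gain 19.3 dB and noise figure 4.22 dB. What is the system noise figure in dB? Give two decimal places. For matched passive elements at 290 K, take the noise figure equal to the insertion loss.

Convert to linear (a loss of L dB is a gain of −L dB): F_i = 10^(NF_i/10), G_i = 10^(G_i,dB/10)
  Stage 1: F_1 = 10^(2.83/10) = 1.919, G_1 = 10^(−2.83/10) = 0.5212
  Stage 2: F_2 = 10^(4.66/10) = 2.924, G_2 = 10^(−4.66/10) = 0.3420
  Stage 3: F_3 = 10^(4.22/10) = 2.642, G_3 = 10^(19.3/10) = 85.11
Friis cascade:
  F = 1.919 + (2.924 − 1)/0.5212 + (2.642 − 1)/0.1782 = 14.83
NF = 10 log₁₀(14.83) = 11.71 dB

11.71 dB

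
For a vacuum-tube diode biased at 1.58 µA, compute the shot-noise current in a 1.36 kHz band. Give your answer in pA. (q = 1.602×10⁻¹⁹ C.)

I_n = √(2qI·B)
2qI·B = 2 × 1.602×10⁻¹⁹ × 1.58×10⁻⁶ × 1.36×10³ = 6.88×10⁻²² A²
I_n = √(6.88×10⁻²²) = 2.62×10⁻¹¹ A = 26.2 pA

26.2 pA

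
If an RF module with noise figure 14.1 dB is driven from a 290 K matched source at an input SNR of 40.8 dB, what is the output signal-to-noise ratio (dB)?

By definition F = SNR_in/SNR_out, so in dB: SNR_out = SNR_in − NF
SNR_out = 40.8 − 14.1 = 26.7 dB

26.7 dB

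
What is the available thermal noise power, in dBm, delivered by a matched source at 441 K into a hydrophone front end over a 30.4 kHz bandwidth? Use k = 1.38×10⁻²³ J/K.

−127.3 dBm

P_n = kTB = 1.38×10⁻²³ × 441 × 3.04×10⁴ = 1.85×10⁻¹⁶ W
In dBm: 10 log₁₀(1.85×10⁻¹⁶ / 10⁻³) = −127.3 dBm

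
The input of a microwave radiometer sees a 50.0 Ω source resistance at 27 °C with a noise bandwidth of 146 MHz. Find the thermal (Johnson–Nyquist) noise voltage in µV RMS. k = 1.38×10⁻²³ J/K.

T = 27 °C + 273.15 = 300.15 K
V_n = √(4kTRB)
4kTRB = 4 × 1.38×10⁻²³ × 300.15 × 5.00×10¹ × 1.46×10⁸ = 1.21×10⁻¹⁰ V²
V_n = √(1.21×10⁻¹⁰) = 1.10×10⁻⁵ V = 11.0 µV

11.0 µV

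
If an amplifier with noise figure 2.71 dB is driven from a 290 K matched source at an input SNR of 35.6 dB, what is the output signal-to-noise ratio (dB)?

32.89 dB

By definition F = SNR_in/SNR_out, so in dB: SNR_out = SNR_in − NF
SNR_out = 35.6 − 2.71 = 32.89 dB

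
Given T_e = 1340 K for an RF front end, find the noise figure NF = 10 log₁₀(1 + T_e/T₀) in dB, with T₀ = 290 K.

7.50 dB

F = 1 + T_e/T₀ = 1 + 1340/290 = 5.62069
NF = 10 log₁₀(5.62069) = 7.50 dB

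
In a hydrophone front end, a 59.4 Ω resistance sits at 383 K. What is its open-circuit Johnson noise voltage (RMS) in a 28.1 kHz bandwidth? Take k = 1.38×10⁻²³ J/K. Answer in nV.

V_n = √(4kTRB)
4kTRB = 4 × 1.38×10⁻²³ × 383 × 5.94×10¹ × 2.81×10⁴ = 3.53×10⁻¹⁴ V²
V_n = √(3.53×10⁻¹⁴) = 1.88×10⁻⁷ V = 188 nV

188 nV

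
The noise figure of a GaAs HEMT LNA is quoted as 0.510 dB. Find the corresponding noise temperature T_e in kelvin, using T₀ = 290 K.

36.1 K

F = 10^(0.510/10) = 1.1246
T_e = (F − 1)·T₀ = (1.1246 − 1) × 290 = 36.1 K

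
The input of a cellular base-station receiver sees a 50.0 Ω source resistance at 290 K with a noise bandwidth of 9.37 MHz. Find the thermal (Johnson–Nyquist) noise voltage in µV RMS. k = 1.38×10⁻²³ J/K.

V_n = √(4kTRB)
4kTRB = 4 × 1.38×10⁻²³ × 290 × 5.00×10¹ × 9.37×10⁶ = 7.50×10⁻¹² V²
V_n = √(7.50×10⁻¹²) = 2.74×10⁻⁶ V = 2.74 µV

2.74 µV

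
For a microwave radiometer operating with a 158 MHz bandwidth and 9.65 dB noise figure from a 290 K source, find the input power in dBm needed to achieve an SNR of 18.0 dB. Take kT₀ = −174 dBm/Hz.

−64.4 dBm

Sensitivity = −174 + 10 log₁₀(B) + NF + SNR_min
= −174 + 81.99 + 9.65 + 18.0
= −64.36 dBm → −64.4 dBm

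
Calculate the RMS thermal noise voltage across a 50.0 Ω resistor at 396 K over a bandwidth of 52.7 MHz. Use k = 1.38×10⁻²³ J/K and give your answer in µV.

V_n = √(4kTRB)
4kTRB = 4 × 1.38×10⁻²³ × 396 × 5.00×10¹ × 5.27×10⁷ = 5.76×10⁻¹¹ V²
V_n = √(5.76×10⁻¹¹) = 7.59×10⁻⁶ V = 7.59 µV

7.59 µV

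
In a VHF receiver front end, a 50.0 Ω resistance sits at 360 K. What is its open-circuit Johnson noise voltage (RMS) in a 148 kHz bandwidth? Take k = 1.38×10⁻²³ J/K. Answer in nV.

V_n = √(4kTRB)
4kTRB = 4 × 1.38×10⁻²³ × 360 × 5.00×10¹ × 1.48×10⁵ = 1.47×10⁻¹³ V²
V_n = √(1.47×10⁻¹³) = 3.83×10⁻⁷ V = 383 nV

383 nV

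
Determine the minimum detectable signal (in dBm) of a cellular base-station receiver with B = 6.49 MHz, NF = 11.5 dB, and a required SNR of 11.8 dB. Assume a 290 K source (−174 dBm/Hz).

Sensitivity = −174 + 10 log₁₀(B) + NF + SNR_min
= −174 + 68.12 + 11.5 + 11.8
= −82.58 dBm → −82.6 dBm

−82.6 dBm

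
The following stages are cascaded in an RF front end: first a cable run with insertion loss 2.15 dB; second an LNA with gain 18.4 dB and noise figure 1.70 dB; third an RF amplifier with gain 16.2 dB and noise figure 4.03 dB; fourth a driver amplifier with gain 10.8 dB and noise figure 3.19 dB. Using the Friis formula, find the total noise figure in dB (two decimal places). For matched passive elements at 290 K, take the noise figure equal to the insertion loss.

3.92 dB

Convert to linear (a loss of L dB is a gain of −L dB): F_i = 10^(NF_i/10), G_i = 10^(G_i,dB/10)
  Stage 1: F_1 = 10^(2.15/10) = 1.641, G_1 = 10^(−2.15/10) = 0.6095
  Stage 2: F_2 = 10^(1.70/10) = 1.479, G_2 = 10^(18.4/10) = 69.18
  Stage 3: F_3 = 10^(4.03/10) = 2.529, G_3 = 10^(16.2/10) = 41.69
  Stage 4: F_4 = 10^(3.19/10) = 2.084, G_4 = 10^(10.8/10) = 12.02
Friis cascade:
  F = 1.641 + (1.479 − 1)/0.6095 + (2.529 − 1)/42.17 + (2.084 − 1)/1758 = 2.463
NF = 10 log₁₀(2.463) = 3.92 dB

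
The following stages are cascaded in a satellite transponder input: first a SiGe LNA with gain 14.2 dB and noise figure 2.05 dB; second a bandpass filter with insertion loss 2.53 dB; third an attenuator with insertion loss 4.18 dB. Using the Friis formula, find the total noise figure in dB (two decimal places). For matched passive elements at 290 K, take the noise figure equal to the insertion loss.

Convert to linear (a loss of L dB is a gain of −L dB): F_i = 10^(NF_i/10), G_i = 10^(G_i,dB/10)
  Stage 1: F_1 = 10^(2.05/10) = 1.603, G_1 = 10^(14.2/10) = 26.30
  Stage 2: F_2 = 10^(2.53/10) = 1.791, G_2 = 10^(−2.53/10) = 0.5585
  Stage 3: F_3 = 10^(4.18/10) = 2.618, G_3 = 10^(−4.18/10) = 0.3819
Friis cascade:
  F = 1.603 + (1.791 − 1)/26.30 + (2.618 − 1)/14.69 = 1.743
NF = 10 log₁₀(1.743) = 2.41 dB

2.41 dB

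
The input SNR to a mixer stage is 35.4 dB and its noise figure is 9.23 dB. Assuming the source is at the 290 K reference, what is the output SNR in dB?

By definition F = SNR_in/SNR_out, so in dB: SNR_out = SNR_in − NF
SNR_out = 35.4 − 9.23 = 26.17 dB

26.17 dB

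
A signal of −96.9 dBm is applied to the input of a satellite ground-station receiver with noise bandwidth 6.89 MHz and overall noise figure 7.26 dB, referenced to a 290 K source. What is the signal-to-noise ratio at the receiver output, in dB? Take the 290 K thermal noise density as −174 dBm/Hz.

Noise floor: N = −174 + 10 log₁₀(B) + NF
10 log₁₀(6.89×10⁶) = 68.38 dB
N = −174 + 68.38 + 7.26 = −98.36 dBm
SNR = P_sig − N = −96.9 − (−98.36) = 1.46 dB → 1.5 dB

1.5 dB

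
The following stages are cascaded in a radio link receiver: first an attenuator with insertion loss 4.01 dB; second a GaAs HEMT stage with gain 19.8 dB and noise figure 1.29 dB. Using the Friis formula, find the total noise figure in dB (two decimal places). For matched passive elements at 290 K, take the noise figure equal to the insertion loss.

Convert to linear (a loss of L dB is a gain of −L dB): F_i = 10^(NF_i/10), G_i = 10^(G_i,dB/10)
  Stage 1: F_1 = 10^(4.01/10) = 2.518, G_1 = 10^(−4.01/10) = 0.3972
  Stage 2: F_2 = 10^(1.29/10) = 1.346, G_2 = 10^(19.8/10) = 95.50
Friis cascade:
  F = 2.518 + (1.346 − 1)/0.3972 = 3.388
NF = 10 log₁₀(3.388) = 5.30 dB

5.30 dB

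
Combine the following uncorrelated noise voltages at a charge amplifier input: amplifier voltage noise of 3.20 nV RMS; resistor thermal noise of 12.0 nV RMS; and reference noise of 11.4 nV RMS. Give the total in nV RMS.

16.9 nV

Uncorrelated sources add in power (mean-square): V_tot = √(ΣV_i²)
V_tot = √[(3.20×10⁻⁹)² + (1.20×10⁻⁸)² + (1.14×10⁻⁸)²] = 1.69×10⁻⁸ V = 16.9 nV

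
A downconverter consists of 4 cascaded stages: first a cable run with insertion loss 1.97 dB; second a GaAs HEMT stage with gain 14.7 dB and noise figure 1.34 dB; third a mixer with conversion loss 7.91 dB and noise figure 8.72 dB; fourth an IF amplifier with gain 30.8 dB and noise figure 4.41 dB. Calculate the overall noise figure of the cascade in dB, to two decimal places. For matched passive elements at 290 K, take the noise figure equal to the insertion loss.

4.87 dB

Convert to linear (a loss of L dB is a gain of −L dB): F_i = 10^(NF_i/10), G_i = 10^(G_i,dB/10)
  Stage 1: F_1 = 10^(1.97/10) = 1.574, G_1 = 10^(−1.97/10) = 0.6353
  Stage 2: F_2 = 10^(1.34/10) = 1.361, G_2 = 10^(14.7/10) = 29.51
  Stage 3: F_3 = 10^(8.72/10) = 7.447, G_3 = 10^(−7.91/10) = 0.1618
  Stage 4: F_4 = 10^(4.41/10) = 2.761, G_4 = 10^(30.8/10) = 1202
Friis cascade:
  F = 1.574 + (1.361 − 1)/0.6353 + (7.447 − 1)/18.75 + (2.761 − 1)/3.034 = 3.067
NF = 10 log₁₀(3.067) = 4.87 dB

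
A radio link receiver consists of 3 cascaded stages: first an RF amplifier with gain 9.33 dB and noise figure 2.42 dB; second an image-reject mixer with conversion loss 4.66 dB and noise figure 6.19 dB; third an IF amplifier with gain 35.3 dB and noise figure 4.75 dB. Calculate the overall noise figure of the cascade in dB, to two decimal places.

Convert to linear (a loss of L dB is a gain of −L dB): F_i = 10^(NF_i/10), G_i = 10^(G_i,dB/10)
  Stage 1: F_1 = 10^(2.42/10) = 1.746, G_1 = 10^(9.33/10) = 8.570
  Stage 2: F_2 = 10^(6.19/10) = 4.159, G_2 = 10^(−4.66/10) = 0.3420
  Stage 3: F_3 = 10^(4.75/10) = 2.985, G_3 = 10^(35.3/10) = 3388
Friis cascade:
  F = 1.746 + (4.159 − 1)/8.570 + (2.985 − 1)/2.931 = 2.792
NF = 10 log₁₀(2.792) = 4.46 dB

4.46 dB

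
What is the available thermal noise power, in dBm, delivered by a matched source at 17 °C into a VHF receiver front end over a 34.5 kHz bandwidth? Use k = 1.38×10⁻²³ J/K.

T = 17 °C + 273.15 = 290.15 K
P_n = kTB = 1.38×10⁻²³ × 290.15 × 3.45×10⁴ = 1.38×10⁻¹⁶ W
In dBm: 10 log₁₀(1.38×10⁻¹⁶ / 10⁻³) = −128.6 dBm

−128.6 dBm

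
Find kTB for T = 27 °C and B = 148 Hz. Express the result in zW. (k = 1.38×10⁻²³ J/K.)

613 zW

T = 27 °C + 273.15 = 300.15 K
P_n = kTB = 1.38×10⁻²³ × 300.15 × 1.48×10² = 6.13×10⁻¹⁹ W = 613 zW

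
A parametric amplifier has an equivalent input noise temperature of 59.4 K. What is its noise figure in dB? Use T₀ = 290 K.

0.809 dB

F = 1 + T_e/T₀ = 1 + 59.4/290 = 1.20483
NF = 10 log₁₀(1.20483) = 0.809 dB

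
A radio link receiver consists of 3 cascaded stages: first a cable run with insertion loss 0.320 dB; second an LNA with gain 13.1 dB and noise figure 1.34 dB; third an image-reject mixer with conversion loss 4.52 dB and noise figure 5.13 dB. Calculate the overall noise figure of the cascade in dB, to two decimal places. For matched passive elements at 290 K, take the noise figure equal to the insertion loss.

2.00 dB

Convert to linear (a loss of L dB is a gain of −L dB): F_i = 10^(NF_i/10), G_i = 10^(G_i,dB/10)
  Stage 1: F_1 = 10^(0.320/10) = 1.076, G_1 = 10^(−0.320/10) = 0.9290
  Stage 2: F_2 = 10^(1.34/10) = 1.361, G_2 = 10^(13.1/10) = 20.42
  Stage 3: F_3 = 10^(5.13/10) = 3.258, G_3 = 10^(−4.52/10) = 0.3532
Friis cascade:
  F = 1.076 + (1.361 − 1)/0.9290 + (3.258 − 1)/18.97 = 1.585
NF = 10 log₁₀(1.585) = 2.00 dB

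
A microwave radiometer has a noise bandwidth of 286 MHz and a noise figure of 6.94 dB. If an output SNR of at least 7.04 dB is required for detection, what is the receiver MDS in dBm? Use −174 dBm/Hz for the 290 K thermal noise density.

−75.5 dBm

Sensitivity = −174 + 10 log₁₀(B) + NF + SNR_min
= −174 + 84.56 + 6.94 + 7.04
= −75.46 dBm → −75.5 dBm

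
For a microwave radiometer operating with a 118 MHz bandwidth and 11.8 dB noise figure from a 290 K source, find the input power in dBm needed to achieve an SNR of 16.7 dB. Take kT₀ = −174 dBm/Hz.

Sensitivity = −174 + 10 log₁₀(B) + NF + SNR_min
= −174 + 80.72 + 11.8 + 16.7
= −64.78 dBm → −64.8 dBm

−64.8 dBm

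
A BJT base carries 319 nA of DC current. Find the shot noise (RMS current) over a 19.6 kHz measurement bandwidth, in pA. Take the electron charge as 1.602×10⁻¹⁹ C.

44.8 pA

I_n = √(2qI·B)
2qI·B = 2 × 1.602×10⁻¹⁹ × 3.19×10⁻⁷ × 1.96×10⁴ = 2.00×10⁻²¹ A²
I_n = √(2.00×10⁻²¹) = 4.48×10⁻¹¹ A = 44.8 pA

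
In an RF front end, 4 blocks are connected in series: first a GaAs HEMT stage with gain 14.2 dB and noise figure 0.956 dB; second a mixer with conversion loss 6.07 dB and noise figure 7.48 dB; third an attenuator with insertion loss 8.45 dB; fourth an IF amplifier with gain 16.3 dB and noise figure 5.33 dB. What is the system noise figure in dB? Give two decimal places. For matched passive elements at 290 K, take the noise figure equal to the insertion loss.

6.94 dB

Convert to linear (a loss of L dB is a gain of −L dB): F_i = 10^(NF_i/10), G_i = 10^(G_i,dB/10)
  Stage 1: F_1 = 10^(0.956/10) = 1.246, G_1 = 10^(14.2/10) = 26.30
  Stage 2: F_2 = 10^(7.48/10) = 5.598, G_2 = 10^(−6.07/10) = 0.2472
  Stage 3: F_3 = 10^(8.45/10) = 6.998, G_3 = 10^(−8.45/10) = 0.1429
  Stage 4: F_4 = 10^(5.33/10) = 3.412, G_4 = 10^(16.3/10) = 42.66
Friis cascade:
  F = 1.246 + (5.598 − 1)/26.30 + (6.998 − 1)/6.501 + (3.412 − 1)/0.9290 = 4.940
NF = 10 log₁₀(4.940) = 6.94 dB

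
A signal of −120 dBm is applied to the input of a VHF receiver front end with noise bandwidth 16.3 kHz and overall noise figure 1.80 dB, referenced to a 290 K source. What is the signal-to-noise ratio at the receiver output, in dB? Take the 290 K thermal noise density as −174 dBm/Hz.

Noise floor: N = −174 + 10 log₁₀(B) + NF
10 log₁₀(1.63×10⁴) = 42.12 dB
N = −174 + 42.12 + 1.80 = −130.08 dBm
SNR = P_sig − N = −120 − (−130.08) = 10.08 dB → 10.1 dB

10.1 dB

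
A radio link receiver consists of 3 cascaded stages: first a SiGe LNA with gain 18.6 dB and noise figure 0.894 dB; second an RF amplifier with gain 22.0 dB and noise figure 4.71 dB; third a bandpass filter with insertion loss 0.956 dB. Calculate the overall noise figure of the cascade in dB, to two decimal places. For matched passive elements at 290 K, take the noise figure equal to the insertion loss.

Convert to linear (a loss of L dB is a gain of −L dB): F_i = 10^(NF_i/10), G_i = 10^(G_i,dB/10)
  Stage 1: F_1 = 10^(0.894/10) = 1.229, G_1 = 10^(18.6/10) = 72.44
  Stage 2: F_2 = 10^(4.71/10) = 2.958, G_2 = 10^(22.0/10) = 158.5
  Stage 3: F_3 = 10^(0.956/10) = 1.246, G_3 = 10^(−0.956/10) = 0.8024
Friis cascade:
  F = 1.229 + (2.958 − 1)/72.44 + (1.246 − 1)/1.148×10⁴ = 1.256
NF = 10 log₁₀(1.256) = 0.99 dB

0.99 dB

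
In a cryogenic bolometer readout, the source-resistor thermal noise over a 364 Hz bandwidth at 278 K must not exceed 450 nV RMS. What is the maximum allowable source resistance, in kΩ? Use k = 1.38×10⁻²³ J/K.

36.3 kΩ

Johnson–Nyquist: V_n = √(4kTRB) ⇒ R = V_n² / (4kTB)
4kTB = 4 × 1.38×10⁻²³ × 278 × 3.64×10² = 5.59×10⁻¹⁸
R = (4.50×10⁻⁷)² / 5.59×10⁻¹⁸ = 3.63×10⁴ Ω = 36.3 kΩ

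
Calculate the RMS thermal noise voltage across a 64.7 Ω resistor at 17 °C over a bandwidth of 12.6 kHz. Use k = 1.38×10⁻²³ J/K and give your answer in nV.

114 nV

T = 17 °C + 273.15 = 290.15 K
V_n = √(4kTRB)
4kTRB = 4 × 1.38×10⁻²³ × 290.15 × 6.47×10¹ × 1.26×10⁴ = 1.31×10⁻¹⁴ V²
V_n = √(1.31×10⁻¹⁴) = 1.14×10⁻⁷ V = 114 nV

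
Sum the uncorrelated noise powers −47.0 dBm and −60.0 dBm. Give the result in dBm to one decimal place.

Convert to linear, add, convert back:
P₁ = 2.00×10⁻⁸ W, P₂ = 1.00×10⁻⁹ W
P_tot = 2.10×10⁻⁸ W → 10 log₁₀(P_tot / 10⁻³) = −46.8 dBm

−46.8 dBm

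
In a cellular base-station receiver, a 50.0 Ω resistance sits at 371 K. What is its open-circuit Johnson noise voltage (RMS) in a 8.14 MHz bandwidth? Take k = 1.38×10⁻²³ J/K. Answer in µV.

2.89 µV

V_n = √(4kTRB)
4kTRB = 4 × 1.38×10⁻²³ × 371 × 5.00×10¹ × 8.14×10⁶ = 8.34×10⁻¹² V²
V_n = √(8.34×10⁻¹²) = 2.89×10⁻⁶ V = 2.89 µV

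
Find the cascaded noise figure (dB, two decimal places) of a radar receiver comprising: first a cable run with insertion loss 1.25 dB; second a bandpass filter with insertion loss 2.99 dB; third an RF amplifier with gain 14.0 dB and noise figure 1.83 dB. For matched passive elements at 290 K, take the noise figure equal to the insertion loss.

6.07 dB

Convert to linear (a loss of L dB is a gain of −L dB): F_i = 10^(NF_i/10), G_i = 10^(G_i,dB/10)
  Stage 1: F_1 = 10^(1.25/10) = 1.334, G_1 = 10^(−1.25/10) = 0.7499
  Stage 2: F_2 = 10^(2.99/10) = 1.991, G_2 = 10^(−2.99/10) = 0.5023
  Stage 3: F_3 = 10^(1.83/10) = 1.524, G_3 = 10^(14.0/10) = 25.12
Friis cascade:
  F = 1.334 + (1.991 − 1)/0.7499 + (1.524 − 1)/0.3767 = 4.046
NF = 10 log₁₀(4.046) = 6.07 dB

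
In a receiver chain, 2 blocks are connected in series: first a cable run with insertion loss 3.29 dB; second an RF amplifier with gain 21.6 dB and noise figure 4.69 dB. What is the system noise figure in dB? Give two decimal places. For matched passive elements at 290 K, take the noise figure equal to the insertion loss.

7.98 dB

Convert to linear (a loss of L dB is a gain of −L dB): F_i = 10^(NF_i/10), G_i = 10^(G_i,dB/10)
  Stage 1: F_1 = 10^(3.29/10) = 2.133, G_1 = 10^(−3.29/10) = 0.4688
  Stage 2: F_2 = 10^(4.69/10) = 2.944, G_2 = 10^(21.6/10) = 144.5
Friis cascade:
  F = 2.133 + (2.944 − 1)/0.4688 = 6.281
NF = 10 log₁₀(6.281) = 7.98 dB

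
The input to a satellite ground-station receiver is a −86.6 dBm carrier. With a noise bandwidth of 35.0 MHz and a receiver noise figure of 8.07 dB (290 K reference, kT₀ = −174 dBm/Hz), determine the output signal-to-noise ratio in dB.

3.9 dB

Noise floor: N = −174 + 10 log₁₀(B) + NF
10 log₁₀(3.50×10⁷) = 75.44 dB
N = −174 + 75.44 + 8.07 = −90.49 dBm
SNR = P_sig − N = −86.6 − (−90.49) = 3.89 dB → 3.9 dB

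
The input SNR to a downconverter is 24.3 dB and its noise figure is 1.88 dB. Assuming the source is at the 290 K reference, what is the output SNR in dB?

By definition F = SNR_in/SNR_out, so in dB: SNR_out = SNR_in − NF
SNR_out = 24.3 − 1.88 = 22.42 dB

22.42 dB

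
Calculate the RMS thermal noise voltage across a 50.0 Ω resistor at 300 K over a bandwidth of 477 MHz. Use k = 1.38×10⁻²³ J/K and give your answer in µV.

V_n = √(4kTRB)
4kTRB = 4 × 1.38×10⁻²³ × 300 × 5.00×10¹ × 4.77×10⁸ = 3.95×10⁻¹⁰ V²
V_n = √(3.95×10⁻¹⁰) = 1.99×10⁻⁵ V = 19.9 µV

19.9 µV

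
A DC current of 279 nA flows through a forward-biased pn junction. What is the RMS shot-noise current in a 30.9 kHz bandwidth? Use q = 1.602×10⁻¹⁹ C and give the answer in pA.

52.6 pA

I_n = √(2qI·B)
2qI·B = 2 × 1.602×10⁻¹⁹ × 2.79×10⁻⁷ × 3.09×10⁴ = 2.76×10⁻²¹ A²
I_n = √(2.76×10⁻²¹) = 5.26×10⁻¹¹ A = 52.6 pA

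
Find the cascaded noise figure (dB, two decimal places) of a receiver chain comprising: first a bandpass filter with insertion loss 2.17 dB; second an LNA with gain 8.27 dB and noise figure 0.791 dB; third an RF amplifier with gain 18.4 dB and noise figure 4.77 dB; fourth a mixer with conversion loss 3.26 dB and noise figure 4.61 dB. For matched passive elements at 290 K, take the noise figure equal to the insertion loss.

3.94 dB

Convert to linear (a loss of L dB is a gain of −L dB): F_i = 10^(NF_i/10), G_i = 10^(G_i,dB/10)
  Stage 1: F_1 = 10^(2.17/10) = 1.648, G_1 = 10^(−2.17/10) = 0.6067
  Stage 2: F_2 = 10^(0.791/10) = 1.200, G_2 = 10^(8.27/10) = 6.714
  Stage 3: F_3 = 10^(4.77/10) = 2.999, G_3 = 10^(18.4/10) = 69.18
  Stage 4: F_4 = 10^(4.61/10) = 2.891, G_4 = 10^(−3.26/10) = 0.4721
Friis cascade:
  F = 1.648 + (1.200 − 1)/0.6067 + (2.999 − 1)/4.074 + (2.891 − 1)/281.8 = 2.475
NF = 10 log₁₀(2.475) = 3.94 dB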